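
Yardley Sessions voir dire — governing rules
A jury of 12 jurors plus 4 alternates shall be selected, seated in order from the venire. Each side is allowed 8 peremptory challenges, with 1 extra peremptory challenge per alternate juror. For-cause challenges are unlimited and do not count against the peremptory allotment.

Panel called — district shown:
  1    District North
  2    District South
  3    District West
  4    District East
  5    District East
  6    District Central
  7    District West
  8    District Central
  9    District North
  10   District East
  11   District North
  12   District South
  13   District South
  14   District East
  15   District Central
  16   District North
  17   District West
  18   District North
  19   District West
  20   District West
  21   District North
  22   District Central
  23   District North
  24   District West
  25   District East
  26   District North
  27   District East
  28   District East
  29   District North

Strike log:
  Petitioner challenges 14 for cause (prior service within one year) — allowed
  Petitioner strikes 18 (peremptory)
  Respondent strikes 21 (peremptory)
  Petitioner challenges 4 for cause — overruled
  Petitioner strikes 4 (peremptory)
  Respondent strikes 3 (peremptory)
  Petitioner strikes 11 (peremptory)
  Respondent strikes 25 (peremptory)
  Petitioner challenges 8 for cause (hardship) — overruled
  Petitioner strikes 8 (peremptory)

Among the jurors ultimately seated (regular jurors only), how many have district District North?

3

Removed: #3, #4, #8, #11, #14, #18, #21, #25.
Seated jurors 1–12: #1, #2, #5, #6, #7, #9, #10, #12, #13, #15, #16, #17 (alternates #19, #20, #22, #23 not counted).
Of those, in District North: #1, #9, #16 → 3.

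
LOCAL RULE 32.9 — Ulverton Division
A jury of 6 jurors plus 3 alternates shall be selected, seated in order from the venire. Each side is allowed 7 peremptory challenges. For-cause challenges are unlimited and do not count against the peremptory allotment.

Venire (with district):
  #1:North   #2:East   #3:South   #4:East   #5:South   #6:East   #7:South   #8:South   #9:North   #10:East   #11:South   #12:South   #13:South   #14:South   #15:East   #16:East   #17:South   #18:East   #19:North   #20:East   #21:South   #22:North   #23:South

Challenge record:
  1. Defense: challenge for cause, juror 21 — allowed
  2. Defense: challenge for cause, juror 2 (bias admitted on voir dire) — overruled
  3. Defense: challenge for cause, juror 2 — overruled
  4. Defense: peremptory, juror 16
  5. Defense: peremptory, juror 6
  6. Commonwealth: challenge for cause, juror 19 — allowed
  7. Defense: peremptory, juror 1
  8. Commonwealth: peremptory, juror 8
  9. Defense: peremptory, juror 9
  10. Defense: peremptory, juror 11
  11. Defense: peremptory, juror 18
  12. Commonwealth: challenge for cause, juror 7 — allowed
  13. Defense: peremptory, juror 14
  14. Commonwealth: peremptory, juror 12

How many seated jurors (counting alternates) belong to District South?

4

Removed: #1, #6, #7, #8, #9, #11, #12, #14, #16, #18, #19, #21.
Seated (9 incl. alternates): #2, #3, #4, #5, #10, #13, #15, #17, #20.
Of those, in District South: #3, #5, #13, #17 → 4.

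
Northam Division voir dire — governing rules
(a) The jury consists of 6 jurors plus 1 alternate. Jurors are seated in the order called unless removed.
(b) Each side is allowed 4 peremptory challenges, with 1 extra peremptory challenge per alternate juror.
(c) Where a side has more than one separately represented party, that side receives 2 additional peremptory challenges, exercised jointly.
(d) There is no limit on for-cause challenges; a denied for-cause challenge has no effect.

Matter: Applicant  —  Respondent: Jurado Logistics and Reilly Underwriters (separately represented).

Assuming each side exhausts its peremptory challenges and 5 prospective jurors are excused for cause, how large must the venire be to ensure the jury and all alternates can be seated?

24

Seats to fill: 6 + 1 alternates = 7.
Peremptories — Applicant: 4 + 1×1 = 5; Respondent: 4 + 1×1 + 2 = 7; total 12.
For-cause removals: 5.
Minimum venire: 7 + 12 + 5 = 24.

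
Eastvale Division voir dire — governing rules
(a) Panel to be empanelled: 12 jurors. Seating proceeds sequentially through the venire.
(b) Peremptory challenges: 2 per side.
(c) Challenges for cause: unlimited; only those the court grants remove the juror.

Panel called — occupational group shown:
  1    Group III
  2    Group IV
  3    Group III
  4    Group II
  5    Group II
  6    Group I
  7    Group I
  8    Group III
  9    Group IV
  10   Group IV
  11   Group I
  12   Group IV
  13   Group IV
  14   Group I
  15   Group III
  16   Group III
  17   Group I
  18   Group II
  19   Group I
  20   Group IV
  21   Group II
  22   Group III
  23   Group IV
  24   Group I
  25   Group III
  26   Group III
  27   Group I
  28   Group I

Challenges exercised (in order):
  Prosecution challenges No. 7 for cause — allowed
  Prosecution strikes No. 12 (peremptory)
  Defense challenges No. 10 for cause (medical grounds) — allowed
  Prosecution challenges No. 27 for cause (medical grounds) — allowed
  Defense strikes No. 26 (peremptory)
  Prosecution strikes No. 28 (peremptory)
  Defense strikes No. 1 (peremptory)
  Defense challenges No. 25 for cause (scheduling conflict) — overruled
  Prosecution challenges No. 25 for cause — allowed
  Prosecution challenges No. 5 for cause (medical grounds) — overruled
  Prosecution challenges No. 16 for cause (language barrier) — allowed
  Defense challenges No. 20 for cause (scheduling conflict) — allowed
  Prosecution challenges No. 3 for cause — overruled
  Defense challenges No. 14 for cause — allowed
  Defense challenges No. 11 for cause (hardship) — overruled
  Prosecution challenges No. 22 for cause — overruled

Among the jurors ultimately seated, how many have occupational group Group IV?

Removed: #1, #7, #10, #12, #14, #16, #20, #25, #26, #27, #28.
Seated jurors 1–12: #2, #3, #4, #5, #6, #8, #9, #11, #13, #15, #17, #18.
Of those, in Group IV: #2, #9, #13 → 3.

3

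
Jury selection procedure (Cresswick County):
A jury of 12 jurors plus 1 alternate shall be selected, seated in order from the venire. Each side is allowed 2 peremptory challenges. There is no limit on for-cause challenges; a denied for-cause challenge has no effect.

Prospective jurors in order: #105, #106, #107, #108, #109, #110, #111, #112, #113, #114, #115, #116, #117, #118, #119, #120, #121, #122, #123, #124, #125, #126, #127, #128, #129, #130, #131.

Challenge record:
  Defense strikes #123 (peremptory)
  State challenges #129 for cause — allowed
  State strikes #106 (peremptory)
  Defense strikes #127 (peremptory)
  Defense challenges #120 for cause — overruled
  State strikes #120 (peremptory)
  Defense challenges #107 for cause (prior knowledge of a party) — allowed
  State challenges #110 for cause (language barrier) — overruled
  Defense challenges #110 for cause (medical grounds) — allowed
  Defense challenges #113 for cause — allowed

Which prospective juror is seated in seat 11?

119

Removed: #106, #107, #110, #113, #120, #123, #127, #129.
Seating in order: seats 1–12 → #105, #108, #109, #111, #112, #114, #115, #116, #117, #118, #119, #121; alternates → #122.
So seat 11 is #119.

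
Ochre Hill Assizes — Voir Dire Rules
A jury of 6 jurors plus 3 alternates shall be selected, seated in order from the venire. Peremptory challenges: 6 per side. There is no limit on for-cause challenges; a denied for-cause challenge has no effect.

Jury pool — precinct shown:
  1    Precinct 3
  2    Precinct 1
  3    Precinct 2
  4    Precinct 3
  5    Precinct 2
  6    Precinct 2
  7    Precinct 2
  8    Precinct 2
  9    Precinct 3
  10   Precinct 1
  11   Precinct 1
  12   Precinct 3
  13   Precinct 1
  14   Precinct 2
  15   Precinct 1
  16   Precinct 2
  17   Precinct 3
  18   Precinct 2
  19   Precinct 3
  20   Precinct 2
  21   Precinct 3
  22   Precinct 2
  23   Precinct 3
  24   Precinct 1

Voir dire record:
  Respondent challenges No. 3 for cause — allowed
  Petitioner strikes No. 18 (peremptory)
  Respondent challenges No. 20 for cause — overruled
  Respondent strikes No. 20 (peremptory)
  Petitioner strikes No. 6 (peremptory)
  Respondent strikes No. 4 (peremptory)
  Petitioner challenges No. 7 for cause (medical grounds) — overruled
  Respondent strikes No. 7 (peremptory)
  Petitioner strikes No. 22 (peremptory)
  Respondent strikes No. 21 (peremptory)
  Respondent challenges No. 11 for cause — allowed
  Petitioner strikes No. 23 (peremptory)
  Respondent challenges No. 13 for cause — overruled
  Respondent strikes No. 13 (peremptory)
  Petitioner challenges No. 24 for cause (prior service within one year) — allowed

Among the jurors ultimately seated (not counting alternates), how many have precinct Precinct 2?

2

Removed: #3, #4, #6, #7, #11, #13, #18, #20, #21, #22, #23, #24.
Seated jurors 1–6: #1, #2, #5, #8, #9, #10 (alternates #12, #14, #15 not counted).
Of those, in Precinct 2: #5, #8 → 2.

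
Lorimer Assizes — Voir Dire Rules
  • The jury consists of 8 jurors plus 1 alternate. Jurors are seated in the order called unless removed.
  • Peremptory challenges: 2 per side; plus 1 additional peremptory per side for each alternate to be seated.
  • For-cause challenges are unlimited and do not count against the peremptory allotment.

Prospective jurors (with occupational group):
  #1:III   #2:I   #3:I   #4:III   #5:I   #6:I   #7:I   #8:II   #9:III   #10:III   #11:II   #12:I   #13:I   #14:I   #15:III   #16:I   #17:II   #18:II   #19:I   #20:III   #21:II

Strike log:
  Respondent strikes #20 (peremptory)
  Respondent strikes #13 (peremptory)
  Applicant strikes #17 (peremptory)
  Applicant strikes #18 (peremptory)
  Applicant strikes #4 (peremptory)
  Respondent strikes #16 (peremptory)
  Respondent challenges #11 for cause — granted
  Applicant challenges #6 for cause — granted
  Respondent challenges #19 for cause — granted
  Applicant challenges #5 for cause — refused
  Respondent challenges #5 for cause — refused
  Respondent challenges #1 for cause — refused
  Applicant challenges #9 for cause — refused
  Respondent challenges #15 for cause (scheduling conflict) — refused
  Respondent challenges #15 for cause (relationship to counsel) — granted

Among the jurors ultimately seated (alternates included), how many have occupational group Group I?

Removed: #4, #6, #11, #13, #15, #16, #17, #18, #19, #20.
Seated (9 incl. alternates): #1, #2, #3, #5, #7, #8, #9, #10, #12.
Of those, in Group I: #2, #3, #5, #7, #12 → 5.

5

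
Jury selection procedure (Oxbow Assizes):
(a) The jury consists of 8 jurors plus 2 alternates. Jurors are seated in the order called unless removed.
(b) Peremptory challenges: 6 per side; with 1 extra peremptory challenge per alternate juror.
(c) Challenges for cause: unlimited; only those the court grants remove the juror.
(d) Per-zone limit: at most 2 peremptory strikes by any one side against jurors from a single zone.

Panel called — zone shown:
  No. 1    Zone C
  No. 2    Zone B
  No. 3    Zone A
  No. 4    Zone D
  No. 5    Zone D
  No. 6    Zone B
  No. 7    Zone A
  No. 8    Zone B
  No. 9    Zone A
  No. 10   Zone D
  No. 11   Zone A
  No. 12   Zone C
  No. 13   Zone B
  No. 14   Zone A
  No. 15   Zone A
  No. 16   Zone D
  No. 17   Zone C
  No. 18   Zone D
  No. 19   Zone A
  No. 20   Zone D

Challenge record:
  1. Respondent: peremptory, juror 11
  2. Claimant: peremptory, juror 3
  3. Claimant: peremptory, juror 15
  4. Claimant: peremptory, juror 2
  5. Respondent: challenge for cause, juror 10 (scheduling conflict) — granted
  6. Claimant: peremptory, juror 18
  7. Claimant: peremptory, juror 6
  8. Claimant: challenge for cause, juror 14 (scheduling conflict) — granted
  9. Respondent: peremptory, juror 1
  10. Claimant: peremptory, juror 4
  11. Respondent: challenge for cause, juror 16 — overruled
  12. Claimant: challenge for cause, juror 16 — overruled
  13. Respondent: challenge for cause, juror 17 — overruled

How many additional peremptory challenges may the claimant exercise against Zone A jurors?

0

Claimant peremptories so far: #3, #15, #2, #18, #6, #4 — 6 of 8 used, 2 left overall.
Against Zone A: #3, #15 — 2 used; per-zone cap 2 leaves 0.
Binding limit: min(2, 0) = 0.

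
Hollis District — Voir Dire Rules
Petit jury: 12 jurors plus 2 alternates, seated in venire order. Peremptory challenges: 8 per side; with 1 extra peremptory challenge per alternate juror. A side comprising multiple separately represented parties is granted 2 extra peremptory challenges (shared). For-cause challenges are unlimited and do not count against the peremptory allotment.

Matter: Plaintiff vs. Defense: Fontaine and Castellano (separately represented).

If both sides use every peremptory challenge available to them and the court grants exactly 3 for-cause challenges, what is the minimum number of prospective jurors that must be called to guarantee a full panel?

39

Seats to fill: 12 + 2 alternates = 14.
Peremptories — Plaintiff: 8 + 1×2 = 10; Defense: 8 + 1×2 + 2 = 12; total 22.
For-cause removals: 3.
Minimum venire: 14 + 22 + 3 = 39.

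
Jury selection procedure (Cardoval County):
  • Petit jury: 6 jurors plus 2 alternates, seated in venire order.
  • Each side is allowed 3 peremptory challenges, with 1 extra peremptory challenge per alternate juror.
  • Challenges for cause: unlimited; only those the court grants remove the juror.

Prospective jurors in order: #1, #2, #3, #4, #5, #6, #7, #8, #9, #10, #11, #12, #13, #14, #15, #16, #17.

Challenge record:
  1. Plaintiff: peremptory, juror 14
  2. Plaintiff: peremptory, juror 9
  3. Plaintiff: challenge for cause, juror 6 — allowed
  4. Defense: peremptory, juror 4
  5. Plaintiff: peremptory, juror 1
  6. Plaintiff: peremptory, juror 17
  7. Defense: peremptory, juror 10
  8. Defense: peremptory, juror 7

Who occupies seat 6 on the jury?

Removed: #1, #4, #6, #7, #9, #10, #14, #17.
Filling seats in venire order through position 6: #2, #3, #5, #8, #11, #12.
So seat 6 is #12.

12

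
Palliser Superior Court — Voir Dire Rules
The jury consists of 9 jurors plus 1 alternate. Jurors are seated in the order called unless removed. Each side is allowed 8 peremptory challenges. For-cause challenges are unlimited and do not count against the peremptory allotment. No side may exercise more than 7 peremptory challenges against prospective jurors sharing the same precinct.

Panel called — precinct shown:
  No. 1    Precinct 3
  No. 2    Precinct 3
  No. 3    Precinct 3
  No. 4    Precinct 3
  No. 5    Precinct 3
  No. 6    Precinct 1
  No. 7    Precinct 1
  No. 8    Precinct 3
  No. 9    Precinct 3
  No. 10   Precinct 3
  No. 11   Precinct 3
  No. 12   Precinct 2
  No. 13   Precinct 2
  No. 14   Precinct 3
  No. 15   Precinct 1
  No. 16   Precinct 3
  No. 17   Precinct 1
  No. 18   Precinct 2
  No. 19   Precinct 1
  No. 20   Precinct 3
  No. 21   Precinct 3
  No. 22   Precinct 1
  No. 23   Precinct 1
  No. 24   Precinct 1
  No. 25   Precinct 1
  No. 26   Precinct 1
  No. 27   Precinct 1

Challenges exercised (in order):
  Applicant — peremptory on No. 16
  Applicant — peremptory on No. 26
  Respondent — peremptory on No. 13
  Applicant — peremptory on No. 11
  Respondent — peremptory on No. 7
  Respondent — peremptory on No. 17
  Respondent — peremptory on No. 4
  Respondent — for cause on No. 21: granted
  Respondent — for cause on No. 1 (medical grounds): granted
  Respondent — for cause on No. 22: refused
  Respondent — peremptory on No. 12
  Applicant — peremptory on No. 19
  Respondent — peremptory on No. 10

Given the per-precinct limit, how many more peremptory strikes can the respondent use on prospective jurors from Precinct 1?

2

Respondent peremptories so far: #13, #7, #17, #4, #12, #10 — 6 of 8 used, 2 left overall.
Against Precinct 1: #7, #17 — 2 used; per-precinct cap 7 leaves 5.
Binding limit: min(2, 5) = 2.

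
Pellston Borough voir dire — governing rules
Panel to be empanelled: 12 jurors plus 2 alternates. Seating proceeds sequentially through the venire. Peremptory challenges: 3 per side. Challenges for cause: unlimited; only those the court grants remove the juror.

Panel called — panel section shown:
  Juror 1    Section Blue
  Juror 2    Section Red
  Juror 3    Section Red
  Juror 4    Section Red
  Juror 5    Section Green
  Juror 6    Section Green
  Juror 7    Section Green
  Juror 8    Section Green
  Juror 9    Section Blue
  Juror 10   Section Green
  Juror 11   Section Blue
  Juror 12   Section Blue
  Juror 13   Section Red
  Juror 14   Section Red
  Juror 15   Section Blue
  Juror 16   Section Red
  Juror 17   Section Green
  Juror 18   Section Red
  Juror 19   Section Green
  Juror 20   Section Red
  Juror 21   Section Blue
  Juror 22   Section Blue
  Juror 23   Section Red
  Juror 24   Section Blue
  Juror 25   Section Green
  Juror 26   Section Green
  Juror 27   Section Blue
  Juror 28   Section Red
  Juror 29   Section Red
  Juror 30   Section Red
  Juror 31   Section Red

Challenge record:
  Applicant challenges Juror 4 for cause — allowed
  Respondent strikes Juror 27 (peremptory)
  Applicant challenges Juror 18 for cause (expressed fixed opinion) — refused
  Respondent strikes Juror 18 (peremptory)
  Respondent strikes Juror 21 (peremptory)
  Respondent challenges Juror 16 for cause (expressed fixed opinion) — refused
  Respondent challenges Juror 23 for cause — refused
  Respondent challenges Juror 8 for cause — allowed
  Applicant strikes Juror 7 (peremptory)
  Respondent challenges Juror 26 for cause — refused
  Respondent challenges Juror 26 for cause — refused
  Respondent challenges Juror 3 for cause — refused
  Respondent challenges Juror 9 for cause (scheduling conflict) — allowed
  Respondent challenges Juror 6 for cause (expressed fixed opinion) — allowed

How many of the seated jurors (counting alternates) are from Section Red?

Removed: #4, #6, #7, #8, #9, #18, #21, #27.
Seated (14 incl. alternates): #1, #2, #3, #5, #10, #11, #12, #13, #14, #15, #16, #17, #19, #20.
Of those, in Section Red: #2, #3, #13, #14, #16, #20 → 6.

6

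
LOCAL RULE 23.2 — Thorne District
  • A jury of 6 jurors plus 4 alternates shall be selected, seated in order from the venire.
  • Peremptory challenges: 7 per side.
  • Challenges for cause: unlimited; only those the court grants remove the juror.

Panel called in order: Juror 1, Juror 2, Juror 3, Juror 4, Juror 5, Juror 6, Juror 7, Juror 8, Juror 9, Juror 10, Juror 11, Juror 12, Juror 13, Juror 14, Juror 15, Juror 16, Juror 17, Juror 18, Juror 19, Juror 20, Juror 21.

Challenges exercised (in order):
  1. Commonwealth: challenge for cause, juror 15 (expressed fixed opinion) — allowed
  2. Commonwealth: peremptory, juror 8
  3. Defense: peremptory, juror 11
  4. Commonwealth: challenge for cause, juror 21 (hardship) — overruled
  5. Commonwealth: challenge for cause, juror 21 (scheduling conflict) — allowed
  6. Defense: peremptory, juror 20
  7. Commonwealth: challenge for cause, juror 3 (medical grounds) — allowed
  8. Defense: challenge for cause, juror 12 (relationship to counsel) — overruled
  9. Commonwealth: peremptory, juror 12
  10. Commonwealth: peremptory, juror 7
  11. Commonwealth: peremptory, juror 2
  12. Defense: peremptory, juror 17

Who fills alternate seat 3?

16

Removed: #2, #3, #7, #8, #11, #12, #15, #17, #20, #21.
Filling seats in venire order through position 9: #1, #4, #5, #6, #9, #10, #13, #14, #16.
So alternate 3 is #16.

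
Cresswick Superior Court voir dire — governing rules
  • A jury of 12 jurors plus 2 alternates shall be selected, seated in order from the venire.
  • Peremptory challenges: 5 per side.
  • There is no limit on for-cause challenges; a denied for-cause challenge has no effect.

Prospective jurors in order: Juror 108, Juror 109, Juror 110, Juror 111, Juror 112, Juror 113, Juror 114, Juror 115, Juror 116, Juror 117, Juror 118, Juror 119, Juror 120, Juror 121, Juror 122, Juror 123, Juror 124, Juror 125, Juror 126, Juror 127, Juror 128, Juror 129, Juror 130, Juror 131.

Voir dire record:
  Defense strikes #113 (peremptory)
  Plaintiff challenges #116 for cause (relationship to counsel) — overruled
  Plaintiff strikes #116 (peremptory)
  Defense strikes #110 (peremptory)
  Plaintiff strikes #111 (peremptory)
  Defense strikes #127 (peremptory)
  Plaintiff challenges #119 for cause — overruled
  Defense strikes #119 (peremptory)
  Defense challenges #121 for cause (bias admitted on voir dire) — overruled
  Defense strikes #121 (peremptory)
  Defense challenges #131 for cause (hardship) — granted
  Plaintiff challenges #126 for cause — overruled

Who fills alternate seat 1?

Removed: #110, #111, #113, #116, #119, #121, #127, #131. (#126 stays — for-cause denied.)
Filling seats in venire order through position 13: #108, #109, #112, #114, #115, #117, #118, #120, #122, #123, #124, #125, #126.
So alternate 1 is #126.

126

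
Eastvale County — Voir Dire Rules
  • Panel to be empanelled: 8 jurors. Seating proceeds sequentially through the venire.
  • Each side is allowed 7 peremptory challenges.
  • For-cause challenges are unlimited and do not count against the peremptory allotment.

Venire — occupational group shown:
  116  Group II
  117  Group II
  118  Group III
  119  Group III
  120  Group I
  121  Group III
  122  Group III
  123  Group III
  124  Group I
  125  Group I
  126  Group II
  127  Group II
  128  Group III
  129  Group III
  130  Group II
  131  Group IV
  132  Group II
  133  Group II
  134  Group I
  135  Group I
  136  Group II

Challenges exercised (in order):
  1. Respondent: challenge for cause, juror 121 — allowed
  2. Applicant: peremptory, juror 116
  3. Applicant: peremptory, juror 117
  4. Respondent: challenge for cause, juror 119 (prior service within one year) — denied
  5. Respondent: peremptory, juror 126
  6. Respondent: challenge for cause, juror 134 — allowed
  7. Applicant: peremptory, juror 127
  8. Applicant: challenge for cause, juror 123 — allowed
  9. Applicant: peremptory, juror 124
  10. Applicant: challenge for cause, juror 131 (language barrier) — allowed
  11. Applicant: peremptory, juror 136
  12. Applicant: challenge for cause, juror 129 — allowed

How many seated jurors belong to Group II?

2

Removed: #116, #117, #121, #123, #124, #126, #127, #129, #131, #134, #136.
Seated jurors 1–8: #118, #119, #120, #122, #125, #128, #130, #132.
Of those, in Group II: #130, #132 → 2.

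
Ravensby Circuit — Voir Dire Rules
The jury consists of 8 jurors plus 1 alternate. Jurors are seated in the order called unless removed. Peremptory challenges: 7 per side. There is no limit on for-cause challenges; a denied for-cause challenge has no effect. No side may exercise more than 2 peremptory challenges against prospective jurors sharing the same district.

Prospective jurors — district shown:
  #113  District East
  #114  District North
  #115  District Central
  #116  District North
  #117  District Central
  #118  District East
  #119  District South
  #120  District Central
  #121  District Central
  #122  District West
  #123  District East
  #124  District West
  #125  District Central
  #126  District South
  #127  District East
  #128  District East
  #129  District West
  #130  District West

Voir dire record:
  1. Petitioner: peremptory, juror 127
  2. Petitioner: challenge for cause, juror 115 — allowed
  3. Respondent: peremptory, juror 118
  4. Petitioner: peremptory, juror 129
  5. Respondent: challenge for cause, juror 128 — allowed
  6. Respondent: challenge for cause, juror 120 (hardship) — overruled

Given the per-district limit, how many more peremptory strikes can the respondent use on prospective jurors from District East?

Respondent peremptories so far: #118 — 1 of 7 used, 6 left overall.
Against District East: #118 — 1 used; per-district cap 2 leaves 1.
Binding limit: min(6, 1) = 1.

1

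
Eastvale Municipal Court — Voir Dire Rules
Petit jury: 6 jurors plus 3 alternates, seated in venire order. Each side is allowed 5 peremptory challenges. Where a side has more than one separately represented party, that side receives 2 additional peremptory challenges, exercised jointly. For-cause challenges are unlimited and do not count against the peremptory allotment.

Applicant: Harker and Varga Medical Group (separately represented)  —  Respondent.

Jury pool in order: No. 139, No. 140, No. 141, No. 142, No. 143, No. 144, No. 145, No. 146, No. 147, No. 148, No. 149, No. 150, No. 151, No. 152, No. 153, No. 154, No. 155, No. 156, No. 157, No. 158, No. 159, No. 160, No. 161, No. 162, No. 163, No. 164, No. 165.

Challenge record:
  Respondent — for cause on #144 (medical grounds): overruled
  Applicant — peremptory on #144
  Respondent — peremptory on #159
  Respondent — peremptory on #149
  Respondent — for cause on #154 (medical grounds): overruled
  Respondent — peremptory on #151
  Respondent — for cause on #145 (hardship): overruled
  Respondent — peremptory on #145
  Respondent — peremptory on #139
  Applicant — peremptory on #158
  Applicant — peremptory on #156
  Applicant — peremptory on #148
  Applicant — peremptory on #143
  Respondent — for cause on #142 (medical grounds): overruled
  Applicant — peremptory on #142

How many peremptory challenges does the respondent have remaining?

0

Respondent allotment: 5.
Respondent peremptories used: #159, #149, #151, #145, #139 — 5 (for-cause on #144, #154, #145, #142 don't count).
Remaining: 5 − 5 = 0.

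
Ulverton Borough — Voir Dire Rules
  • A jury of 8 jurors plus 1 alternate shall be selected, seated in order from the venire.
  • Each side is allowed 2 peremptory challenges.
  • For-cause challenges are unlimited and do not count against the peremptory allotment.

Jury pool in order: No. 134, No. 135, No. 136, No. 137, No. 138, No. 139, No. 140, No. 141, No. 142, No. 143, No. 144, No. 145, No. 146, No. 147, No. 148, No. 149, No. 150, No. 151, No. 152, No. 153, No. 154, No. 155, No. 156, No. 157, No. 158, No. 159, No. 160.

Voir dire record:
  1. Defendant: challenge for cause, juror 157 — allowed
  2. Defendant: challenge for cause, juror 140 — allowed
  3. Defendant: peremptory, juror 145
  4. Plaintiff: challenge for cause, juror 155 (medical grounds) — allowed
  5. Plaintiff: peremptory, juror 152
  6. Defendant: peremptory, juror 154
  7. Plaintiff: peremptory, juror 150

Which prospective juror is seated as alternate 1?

Removed: #140, #145, #150, #152, #154, #155, #157.
Seating in order: seats 1–8 → #134, #135, #136, #137, #138, #139, #141, #142; alternates → #143.
So alternate 1 is #143.

143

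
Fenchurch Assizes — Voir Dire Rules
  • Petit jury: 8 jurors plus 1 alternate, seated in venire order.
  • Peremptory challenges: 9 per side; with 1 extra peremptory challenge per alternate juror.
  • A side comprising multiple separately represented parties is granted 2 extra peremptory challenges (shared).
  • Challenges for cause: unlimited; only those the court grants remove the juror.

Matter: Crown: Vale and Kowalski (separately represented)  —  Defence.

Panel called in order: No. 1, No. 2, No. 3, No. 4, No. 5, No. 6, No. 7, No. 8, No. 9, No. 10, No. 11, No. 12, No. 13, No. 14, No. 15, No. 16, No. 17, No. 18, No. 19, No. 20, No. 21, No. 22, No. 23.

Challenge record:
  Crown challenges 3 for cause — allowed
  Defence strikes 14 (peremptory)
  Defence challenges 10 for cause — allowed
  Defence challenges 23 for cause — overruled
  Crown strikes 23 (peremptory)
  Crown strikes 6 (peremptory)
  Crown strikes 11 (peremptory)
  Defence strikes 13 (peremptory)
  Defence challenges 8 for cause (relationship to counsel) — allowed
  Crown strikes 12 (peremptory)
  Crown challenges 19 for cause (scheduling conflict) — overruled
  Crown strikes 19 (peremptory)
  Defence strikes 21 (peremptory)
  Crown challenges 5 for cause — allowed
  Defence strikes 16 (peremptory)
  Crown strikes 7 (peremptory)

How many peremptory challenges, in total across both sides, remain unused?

Crown allotment: 9 base + 1 × 1 alternate + 2 multi-party = 12. Defence allotment: 9 base + 1 × 1 alternate = 10.
Crown peremptories used: #23, #6, #11, #12, #19, #7 — 6 (for-cause on #3, #19, #5 don't count).
Defence peremptories used: #14, #13, #21, #16 — 4 (for-cause on #10, #23, #8 don't count).
Remaining: (12 − 6) + (10 − 4) = 12.

12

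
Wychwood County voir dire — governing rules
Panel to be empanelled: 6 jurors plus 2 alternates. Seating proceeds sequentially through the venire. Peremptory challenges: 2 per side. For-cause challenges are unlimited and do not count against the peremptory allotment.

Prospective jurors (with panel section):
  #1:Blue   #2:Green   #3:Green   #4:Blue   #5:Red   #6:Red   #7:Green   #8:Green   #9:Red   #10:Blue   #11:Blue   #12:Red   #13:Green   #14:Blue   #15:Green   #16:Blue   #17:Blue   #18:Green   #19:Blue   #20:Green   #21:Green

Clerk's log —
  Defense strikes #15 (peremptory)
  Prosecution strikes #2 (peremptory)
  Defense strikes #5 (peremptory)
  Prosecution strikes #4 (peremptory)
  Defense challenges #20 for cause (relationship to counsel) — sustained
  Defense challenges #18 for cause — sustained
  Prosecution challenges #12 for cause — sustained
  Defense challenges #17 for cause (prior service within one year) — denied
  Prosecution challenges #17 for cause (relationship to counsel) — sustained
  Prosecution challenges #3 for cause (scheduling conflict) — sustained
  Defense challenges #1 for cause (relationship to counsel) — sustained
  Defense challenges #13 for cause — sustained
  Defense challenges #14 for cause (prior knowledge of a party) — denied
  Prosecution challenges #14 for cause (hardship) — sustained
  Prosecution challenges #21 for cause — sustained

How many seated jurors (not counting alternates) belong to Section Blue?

2

Removed: #1, #2, #3, #4, #5, #12, #13, #14, #15, #17, #18, #20, #21.
Seated jurors 1–6: #6, #7, #8, #9, #10, #11 (alternates #16, #19 not counted).
Of those, in Section Blue: #10, #11 → 2.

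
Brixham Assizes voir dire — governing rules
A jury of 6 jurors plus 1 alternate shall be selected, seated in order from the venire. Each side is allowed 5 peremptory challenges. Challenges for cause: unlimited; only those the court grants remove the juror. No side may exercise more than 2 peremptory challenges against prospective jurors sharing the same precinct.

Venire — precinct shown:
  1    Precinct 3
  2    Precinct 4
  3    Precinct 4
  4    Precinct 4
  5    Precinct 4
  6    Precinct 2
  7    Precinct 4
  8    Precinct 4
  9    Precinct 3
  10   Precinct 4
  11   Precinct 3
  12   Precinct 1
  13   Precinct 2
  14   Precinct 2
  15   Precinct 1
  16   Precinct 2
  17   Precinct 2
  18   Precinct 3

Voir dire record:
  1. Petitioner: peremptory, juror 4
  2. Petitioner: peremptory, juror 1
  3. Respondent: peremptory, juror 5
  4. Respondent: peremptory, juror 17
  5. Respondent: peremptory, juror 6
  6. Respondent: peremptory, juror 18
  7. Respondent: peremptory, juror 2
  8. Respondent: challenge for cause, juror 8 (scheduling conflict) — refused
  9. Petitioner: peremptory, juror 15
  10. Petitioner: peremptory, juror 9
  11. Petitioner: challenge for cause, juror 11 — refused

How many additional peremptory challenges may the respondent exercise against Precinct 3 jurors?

0

Respondent peremptories so far: #5, #17, #6, #18, #2 — 5 of 5 used, 0 left overall.
Against Precinct 3: #18 — 1 used; per-precinct cap 2 leaves 1.
Binding limit: min(0, 1) = 0.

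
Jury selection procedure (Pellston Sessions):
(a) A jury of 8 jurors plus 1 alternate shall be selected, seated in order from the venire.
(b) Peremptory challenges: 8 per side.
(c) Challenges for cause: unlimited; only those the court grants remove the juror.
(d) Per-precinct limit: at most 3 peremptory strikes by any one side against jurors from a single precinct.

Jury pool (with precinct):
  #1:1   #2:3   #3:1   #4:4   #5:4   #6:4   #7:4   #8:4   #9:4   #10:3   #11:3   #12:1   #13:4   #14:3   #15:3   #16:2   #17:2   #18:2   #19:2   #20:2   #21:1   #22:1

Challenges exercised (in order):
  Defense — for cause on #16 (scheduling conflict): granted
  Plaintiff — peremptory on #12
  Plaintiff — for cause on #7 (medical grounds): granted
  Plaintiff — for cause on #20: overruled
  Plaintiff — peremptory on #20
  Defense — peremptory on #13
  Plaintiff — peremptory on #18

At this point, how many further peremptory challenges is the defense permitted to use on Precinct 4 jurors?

Defense peremptories so far: #13 — 1 of 8 used, 7 left overall.
Against Precinct 4: #13 — 1 used; per-precinct cap 3 leaves 2.
Binding limit: min(7, 2) = 2.

2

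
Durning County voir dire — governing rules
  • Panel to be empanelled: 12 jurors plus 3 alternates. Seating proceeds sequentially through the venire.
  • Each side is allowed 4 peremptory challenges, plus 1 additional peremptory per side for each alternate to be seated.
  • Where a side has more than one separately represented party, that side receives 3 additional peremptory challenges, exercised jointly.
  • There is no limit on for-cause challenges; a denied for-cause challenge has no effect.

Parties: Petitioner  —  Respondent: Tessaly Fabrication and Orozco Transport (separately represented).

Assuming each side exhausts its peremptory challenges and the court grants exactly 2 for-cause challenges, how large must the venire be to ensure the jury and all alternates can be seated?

Seats to fill: 12 + 3 alternates = 15.
Peremptories — Petitioner: 4 + 1×3 = 7; Respondent: 4 + 1×3 + 3 = 10; total 17.
For-cause removals: 2.
Minimum venire: 15 + 17 + 2 = 34.

34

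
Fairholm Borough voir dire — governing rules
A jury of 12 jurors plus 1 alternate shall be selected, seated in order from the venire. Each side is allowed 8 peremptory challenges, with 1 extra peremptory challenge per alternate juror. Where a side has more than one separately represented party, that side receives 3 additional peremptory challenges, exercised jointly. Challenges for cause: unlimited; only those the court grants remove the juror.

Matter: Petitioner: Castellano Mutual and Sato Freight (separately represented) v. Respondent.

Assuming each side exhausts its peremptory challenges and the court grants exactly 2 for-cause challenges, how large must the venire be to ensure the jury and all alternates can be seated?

Seats to fill: 12 + 1 alternates = 13.
Peremptories — Petitioner: 8 + 1×1 + 3 = 12; Respondent: 8 + 1×1 = 9; total 21.
For-cause removals: 2.
Minimum venire: 13 + 21 + 2 = 36.

36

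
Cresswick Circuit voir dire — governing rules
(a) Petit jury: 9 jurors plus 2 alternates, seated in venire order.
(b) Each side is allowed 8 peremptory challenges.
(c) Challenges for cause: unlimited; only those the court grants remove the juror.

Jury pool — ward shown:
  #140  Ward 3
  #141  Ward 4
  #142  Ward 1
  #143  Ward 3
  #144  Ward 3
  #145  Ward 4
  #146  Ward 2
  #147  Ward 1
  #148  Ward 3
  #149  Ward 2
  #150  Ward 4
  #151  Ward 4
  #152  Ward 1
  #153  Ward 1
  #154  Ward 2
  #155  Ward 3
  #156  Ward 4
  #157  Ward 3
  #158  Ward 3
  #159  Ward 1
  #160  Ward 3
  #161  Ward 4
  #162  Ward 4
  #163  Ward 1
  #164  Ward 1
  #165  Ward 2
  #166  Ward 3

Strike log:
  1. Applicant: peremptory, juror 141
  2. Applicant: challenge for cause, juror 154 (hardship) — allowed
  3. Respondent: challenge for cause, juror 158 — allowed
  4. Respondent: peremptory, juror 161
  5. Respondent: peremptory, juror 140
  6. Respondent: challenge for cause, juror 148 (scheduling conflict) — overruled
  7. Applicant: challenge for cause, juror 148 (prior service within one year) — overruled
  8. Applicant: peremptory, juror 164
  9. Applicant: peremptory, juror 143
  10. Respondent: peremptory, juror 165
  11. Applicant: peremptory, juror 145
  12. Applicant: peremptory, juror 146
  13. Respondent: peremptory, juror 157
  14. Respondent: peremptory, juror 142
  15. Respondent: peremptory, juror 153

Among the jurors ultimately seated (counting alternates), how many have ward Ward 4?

Removed: #140, #141, #142, #143, #145, #146, #153, #154, #157, #158, #161, #164, #165.
Seated (11 incl. alternates): #144, #147, #148, #149, #150, #151, #152, #155, #156, #159, #160.
Of those, in Ward 4: #150, #151, #156 → 3.

3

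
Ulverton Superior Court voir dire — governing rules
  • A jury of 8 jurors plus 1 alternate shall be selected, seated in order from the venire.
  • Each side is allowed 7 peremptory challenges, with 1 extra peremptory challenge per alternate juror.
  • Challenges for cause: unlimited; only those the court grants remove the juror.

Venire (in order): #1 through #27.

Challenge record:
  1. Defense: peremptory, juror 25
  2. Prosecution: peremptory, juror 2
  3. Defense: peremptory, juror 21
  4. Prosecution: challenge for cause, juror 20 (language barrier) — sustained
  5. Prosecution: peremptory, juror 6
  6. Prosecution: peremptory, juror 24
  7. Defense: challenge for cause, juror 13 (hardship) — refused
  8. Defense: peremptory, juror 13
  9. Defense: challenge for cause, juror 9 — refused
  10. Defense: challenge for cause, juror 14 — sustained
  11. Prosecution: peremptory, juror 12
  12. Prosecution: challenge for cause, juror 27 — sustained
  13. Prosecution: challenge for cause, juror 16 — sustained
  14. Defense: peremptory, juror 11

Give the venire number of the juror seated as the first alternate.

15

Removed: #2, #6, #11, #12, #13, #14, #16, #20, #21, #24, #25, #27. (#9 stays — for-cause denied.)
Seating in order: seats 1–8 → #1, #3, #4, #5, #7, #8, #9, #10; alternates → #15.
So alternate 1 is #15.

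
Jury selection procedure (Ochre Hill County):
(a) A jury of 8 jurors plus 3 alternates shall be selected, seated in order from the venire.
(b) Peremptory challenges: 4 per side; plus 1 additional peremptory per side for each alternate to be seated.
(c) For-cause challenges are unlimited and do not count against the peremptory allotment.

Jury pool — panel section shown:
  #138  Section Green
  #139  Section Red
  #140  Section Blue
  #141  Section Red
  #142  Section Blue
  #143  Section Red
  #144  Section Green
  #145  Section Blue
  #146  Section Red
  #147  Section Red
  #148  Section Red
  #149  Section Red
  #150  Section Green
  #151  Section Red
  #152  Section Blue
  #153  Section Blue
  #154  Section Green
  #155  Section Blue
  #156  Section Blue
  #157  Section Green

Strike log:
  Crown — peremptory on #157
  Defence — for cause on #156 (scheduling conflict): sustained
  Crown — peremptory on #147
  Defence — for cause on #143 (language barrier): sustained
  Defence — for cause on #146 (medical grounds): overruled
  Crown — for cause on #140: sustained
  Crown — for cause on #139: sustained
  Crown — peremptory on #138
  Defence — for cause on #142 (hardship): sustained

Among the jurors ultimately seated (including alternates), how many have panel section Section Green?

Removed: #138, #139, #140, #142, #143, #147, #156, #157.
Seated (11 incl. alternates): #141, #144, #145, #146, #148, #149, #150, #151, #152, #153, #154.
Of those, in Section Green: #144, #150, #154 → 3.

3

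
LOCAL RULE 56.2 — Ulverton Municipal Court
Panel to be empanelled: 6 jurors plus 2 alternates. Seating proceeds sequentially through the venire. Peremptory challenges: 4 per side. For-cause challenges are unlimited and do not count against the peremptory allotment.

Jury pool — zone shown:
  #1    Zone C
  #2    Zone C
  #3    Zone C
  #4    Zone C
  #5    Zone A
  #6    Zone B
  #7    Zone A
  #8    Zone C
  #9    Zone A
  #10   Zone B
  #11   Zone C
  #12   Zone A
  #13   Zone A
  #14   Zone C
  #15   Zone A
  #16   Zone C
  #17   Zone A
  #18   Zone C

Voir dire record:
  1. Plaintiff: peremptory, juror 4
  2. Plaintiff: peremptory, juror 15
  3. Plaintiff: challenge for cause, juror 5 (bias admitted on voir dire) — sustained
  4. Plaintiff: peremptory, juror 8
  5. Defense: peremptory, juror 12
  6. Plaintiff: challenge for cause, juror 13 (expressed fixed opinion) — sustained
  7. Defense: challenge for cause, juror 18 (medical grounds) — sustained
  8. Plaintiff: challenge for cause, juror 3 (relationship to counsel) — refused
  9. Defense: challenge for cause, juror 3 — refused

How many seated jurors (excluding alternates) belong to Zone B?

Removed: #4, #5, #8, #12, #13, #15, #18.
Seated jurors 1–6: #1, #2, #3, #6, #7, #9 (alternates #10, #11 not counted).
Of those, in Zone B: #6 → 1.

1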